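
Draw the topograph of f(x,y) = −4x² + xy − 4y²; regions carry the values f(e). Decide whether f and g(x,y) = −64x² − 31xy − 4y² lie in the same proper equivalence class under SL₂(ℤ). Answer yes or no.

D₁ = -63, D₂ = -63
f is negative-definite; reduce −f:
−f: flip: (4,-1,4)→(4,1,4)
−f: reduced (well bottom): (4,1,4) with a≤c, −a<b≤a
flip sign back: reduced form of f is (-4,-1,-4)
g is negative-definite; reduce −g:
−g: flip: (64,31,4)→(4,-31,64)
−g: translate: b→1 (≡-31 mod 8), so (4,-31,64)→(4,1,4)
−g: reduced (well bottom): (4,1,4) with a≤c, −a<b≤a
flip sign back: reduced form of g is (-4,-1,-4)
reduced forms (-4, -1, -4) vs (-4, -1, -4) ⇒ equivalent

yes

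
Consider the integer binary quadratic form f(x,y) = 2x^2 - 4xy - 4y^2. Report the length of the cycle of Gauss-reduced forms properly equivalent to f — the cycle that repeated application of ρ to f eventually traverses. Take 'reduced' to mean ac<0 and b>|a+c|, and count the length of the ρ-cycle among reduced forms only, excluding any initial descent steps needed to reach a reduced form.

D = 48, ⌊√D⌋ = 6
descent: ρ → (-4,4,2)  [lands on river]
river: ρ → (2,4,-4)
ρ-cycle length = 2 (tail of 1 descent step not counted)

2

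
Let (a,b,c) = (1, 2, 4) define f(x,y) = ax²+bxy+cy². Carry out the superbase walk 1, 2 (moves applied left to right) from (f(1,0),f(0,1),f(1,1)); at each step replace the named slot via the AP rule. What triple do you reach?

start (1,4,7) = (f(1,0),f(0,1),f(1,1))
replace slot 1: 2·(4+7) − 1 = 21 → (21,4,7)
replace slot 2: 2·(21+7) − 4 = 52 → (21,52,7)

21,52,7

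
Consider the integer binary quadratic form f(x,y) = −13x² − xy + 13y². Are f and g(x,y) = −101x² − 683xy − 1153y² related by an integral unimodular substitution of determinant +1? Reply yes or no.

D₁ = 677, D₂ = 677
river cycle of f (length 6): (13, 1, -13), (-13, 25, 1), (1, 25, -13), (-13, 1, 13), (13, 25, -1), (-1, 25, 13)
river cycle of g (length 6): (-13, 25, 1), (1, 25, -13), (-13, 1, 13), (13, 25, -1), (-1, 25, 13), (13, 1, -13)
cycles coincide ⇒ equivalent

yes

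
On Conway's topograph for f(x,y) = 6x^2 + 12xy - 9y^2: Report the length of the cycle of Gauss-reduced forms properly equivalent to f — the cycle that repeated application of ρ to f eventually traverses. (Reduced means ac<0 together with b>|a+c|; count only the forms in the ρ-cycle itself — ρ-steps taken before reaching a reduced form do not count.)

D = 360, ⌊√D⌋ = 18
river: ρ → (-9,6,9)
river: ρ → (9,12,-6)
river: ρ → (-6,12,9)
river: ρ → (9,6,-9)
river: ρ → (-9,12,6)
river: ρ → (6,12,-9)
ρ-cycle length = 6 (tail of 0 descent steps not counted)

6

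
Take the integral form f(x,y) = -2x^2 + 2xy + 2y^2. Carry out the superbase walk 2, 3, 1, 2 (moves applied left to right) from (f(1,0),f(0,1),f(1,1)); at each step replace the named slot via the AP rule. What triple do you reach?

start (-2,2,2) = (f(1,0),f(0,1),f(1,1))
replace slot 2: 2·((-2)+2) − 2 = -2 → (-2,-2,2)
replace slot 3: 2·((-2)+(-2)) − 2 = -10 → (-2,-2,-10)
replace slot 1: 2·((-2)+(-10)) − (-2) = -22 → (-22,-2,-10)
replace slot 2: 2·((-22)+(-10)) − (-2) = -62 → (-22,-62,-10)

-22,-62,-10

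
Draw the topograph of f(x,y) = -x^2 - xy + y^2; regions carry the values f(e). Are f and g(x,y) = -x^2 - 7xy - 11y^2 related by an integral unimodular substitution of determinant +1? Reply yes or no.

D₁ = 5, D₂ = 5
river cycle of f (length 2): (1, 1, -1), (-1, 1, 1)
river cycle of g (length 2): (-1, 1, 1), (1, 1, -1)
cycles coincide ⇒ equivalent

yes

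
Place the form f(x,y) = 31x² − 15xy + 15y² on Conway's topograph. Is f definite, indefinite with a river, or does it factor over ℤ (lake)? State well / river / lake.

D = b²−4ac = (-15)² − 4·31·15 = -1635
D < 0 ⇒ definite ⇒ every region one sign ⇒ single well

well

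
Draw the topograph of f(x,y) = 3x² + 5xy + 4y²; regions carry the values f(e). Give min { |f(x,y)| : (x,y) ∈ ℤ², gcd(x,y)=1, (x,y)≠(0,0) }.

translate: b→-1 (≡5 mod 6), so (3,5,4)→(3,-1,2)
flip: (3,-1,2)→(2,1,3)
reduced (well bottom): (2,1,3) with a≤c, −a<b≤a
well minimum = a = 2

2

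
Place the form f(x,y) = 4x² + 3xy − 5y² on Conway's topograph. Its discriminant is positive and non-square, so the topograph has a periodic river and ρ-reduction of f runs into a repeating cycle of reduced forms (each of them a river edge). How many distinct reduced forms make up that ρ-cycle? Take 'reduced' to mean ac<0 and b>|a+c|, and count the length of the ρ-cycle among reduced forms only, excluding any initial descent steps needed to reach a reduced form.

D = 89, ⌊√D⌋ = 9
river: ρ → (-5,7,2)
river: ρ → (2,9,-1)
river: ρ → (-1,9,2)
river: ρ → (2,7,-5)
river: ρ → (-5,3,4)
river: ρ → (4,5,-4)
river: ρ → (-4,3,5)
river: ρ → (5,7,-2)
river: ρ → (-2,9,1)
river: ρ → (1,9,-2)
river: ρ → (-2,7,5)
river: ρ → (5,3,-4)
river: ρ → (-4,5,4)
river: ρ → (4,3,-5)
ρ-cycle length = 14 (tail of 0 descent steps not counted)

14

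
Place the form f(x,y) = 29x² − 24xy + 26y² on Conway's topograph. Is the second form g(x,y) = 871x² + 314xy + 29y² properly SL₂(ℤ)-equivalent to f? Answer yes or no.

D₁ = -2440, D₂ = -2440
f: flip: (29,-24,26)→(26,24,29)
f: reduced (well bottom): (26,24,29) with a≤c, −a<b≤a
g: flip: (871,314,29)→(29,-314,871)
g: translate: b→-24 (≡-314 mod 58), so (29,-314,871)→(29,-24,26)
g: flip: (29,-24,26)→(26,24,29)
g: reduced (well bottom): (26,24,29) with a≤c, −a<b≤a
reduced forms (26, 24, 29) vs (26, 24, 29) ⇒ equivalent

yes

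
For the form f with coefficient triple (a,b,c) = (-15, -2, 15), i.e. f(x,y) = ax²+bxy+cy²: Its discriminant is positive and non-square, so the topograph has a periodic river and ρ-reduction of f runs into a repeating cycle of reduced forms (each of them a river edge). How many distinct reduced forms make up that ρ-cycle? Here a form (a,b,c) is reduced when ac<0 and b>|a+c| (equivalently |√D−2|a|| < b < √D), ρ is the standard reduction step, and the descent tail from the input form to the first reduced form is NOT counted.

D = 904, ⌊√D⌋ = 30
descent: ρ → (15,2,-15)  [lands on river]
river: ρ → (-15,28,2)
river: ρ → (2,28,-15)
river: ρ → (-15,2,15)
river: ρ → (15,28,-2)
river: ρ → (-2,28,15)
ρ-cycle length = 6 (tail of 1 descent step not counted)

6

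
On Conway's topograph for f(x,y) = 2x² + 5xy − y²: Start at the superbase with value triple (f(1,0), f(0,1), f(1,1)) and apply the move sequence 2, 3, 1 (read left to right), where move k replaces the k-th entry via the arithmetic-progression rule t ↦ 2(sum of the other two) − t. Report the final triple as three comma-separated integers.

start (2,-1,6) = (f(1,0),f(0,1),f(1,1))
replace slot 2: 2·(2+6) − (-1) = 17 → (2,17,6)
replace slot 3: 2·(2+17) − 6 = 32 → (2,17,32)
replace slot 1: 2·(17+32) − 2 = 96 → (96,17,32)

96,17,32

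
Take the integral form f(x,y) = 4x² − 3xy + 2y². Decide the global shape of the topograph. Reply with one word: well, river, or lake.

D = b²−4ac = (-3)² − 4·4·2 = -23
D < 0 ⇒ definite ⇒ every region one sign ⇒ single well

well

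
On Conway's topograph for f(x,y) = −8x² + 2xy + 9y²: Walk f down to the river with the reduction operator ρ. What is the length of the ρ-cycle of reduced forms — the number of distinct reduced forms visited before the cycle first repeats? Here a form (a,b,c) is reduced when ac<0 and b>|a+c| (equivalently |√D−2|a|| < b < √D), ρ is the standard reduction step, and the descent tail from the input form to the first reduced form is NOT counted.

D = 292, ⌊√D⌋ = 17
river: ρ → (9,16,-1)
river: ρ → (-1,16,9)
river: ρ → (9,2,-8)
river: ρ → (-8,14,3)
river: ρ → (3,16,-3)
river: ρ → (-3,14,8)
river: ρ → (8,2,-9)
river: ρ → (-9,16,1)
river: ρ → (1,16,-9)
river: ρ → (-9,2,8)
river: ρ → (8,14,-3)
river: ρ → (-3,16,3)
river: ρ → (3,14,-8)
river: ρ → (-8,2,9)
ρ-cycle length = 14 (tail of 0 descent steps not counted)

14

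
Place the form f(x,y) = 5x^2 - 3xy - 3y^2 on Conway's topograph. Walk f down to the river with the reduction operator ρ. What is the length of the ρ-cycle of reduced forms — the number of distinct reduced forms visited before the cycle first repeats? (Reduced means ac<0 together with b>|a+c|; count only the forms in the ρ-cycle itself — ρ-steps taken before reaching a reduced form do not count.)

D = 69, ⌊√D⌋ = 8
descent: ρ → (-3,3,5)  [lands on river]
river: ρ → (5,7,-1)
river: ρ → (-1,7,5)
river: ρ → (5,3,-3)
ρ-cycle length = 4 (tail of 1 descent step not counted)

4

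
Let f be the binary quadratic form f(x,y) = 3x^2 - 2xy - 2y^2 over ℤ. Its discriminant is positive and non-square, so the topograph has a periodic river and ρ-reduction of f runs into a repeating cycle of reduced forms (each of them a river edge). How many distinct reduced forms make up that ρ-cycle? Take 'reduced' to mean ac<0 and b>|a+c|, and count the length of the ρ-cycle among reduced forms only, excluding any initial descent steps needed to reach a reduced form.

D = 28, ⌊√D⌋ = 5
descent: ρ → (-2,2,3)  [lands on river]
river: ρ → (3,4,-1)
river: ρ → (-1,4,3)
river: ρ → (3,2,-2)
ρ-cycle length = 4 (tail of 1 descent step not counted)

4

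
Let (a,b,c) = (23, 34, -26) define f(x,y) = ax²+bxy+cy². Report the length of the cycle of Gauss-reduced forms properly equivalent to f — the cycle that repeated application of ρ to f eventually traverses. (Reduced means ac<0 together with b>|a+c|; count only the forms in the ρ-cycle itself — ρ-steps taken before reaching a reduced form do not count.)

D = 3548, ⌊√D⌋ = 59
river: ρ → (-26,18,31)
river: ρ → (31,44,-13)
river: ρ → (-13,34,46)
river: ρ → (46,58,-1)
river: ρ → (-1,58,46)
river: ρ → (46,34,-13)
river: ρ → (-13,44,31)
river: ρ → (31,18,-26)
river: ρ → (-26,34,23)
river: ρ → (23,58,-2)
river: ρ → (-2,58,23)
river: ρ → (23,34,-26)
ρ-cycle length = 12 (tail of 0 descent steps not counted)

12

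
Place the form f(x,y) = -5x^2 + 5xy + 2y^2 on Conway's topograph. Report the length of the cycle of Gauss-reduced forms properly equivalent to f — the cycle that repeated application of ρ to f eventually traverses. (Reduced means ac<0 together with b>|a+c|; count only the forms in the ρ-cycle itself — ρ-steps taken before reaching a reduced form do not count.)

D = 65, ⌊√D⌋ = 8
river: ρ → (2,7,-2)
river: ρ → (-2,5,5)
river: ρ → (5,5,-2)
river: ρ → (-2,7,2)
river: ρ → (2,5,-5)
river: ρ → (-5,5,2)
ρ-cycle length = 6 (tail of 0 descent steps not counted)

6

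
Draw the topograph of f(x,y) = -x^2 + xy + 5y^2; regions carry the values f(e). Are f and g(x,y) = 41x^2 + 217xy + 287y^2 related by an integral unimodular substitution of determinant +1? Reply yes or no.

D₁ = 21, D₂ = 21
river cycle of f (length 2): (-1, 3, 3), (3, 3, -1)
river cycle of g (length 2): (-1, 3, 3), (3, 3, -1)
cycles coincide ⇒ equivalent

yes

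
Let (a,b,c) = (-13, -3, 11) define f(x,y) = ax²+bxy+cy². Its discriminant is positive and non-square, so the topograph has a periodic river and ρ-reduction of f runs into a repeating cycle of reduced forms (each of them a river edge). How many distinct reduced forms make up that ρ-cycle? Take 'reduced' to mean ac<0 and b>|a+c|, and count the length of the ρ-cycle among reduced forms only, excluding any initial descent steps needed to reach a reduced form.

D = 581, ⌊√D⌋ = 24
descent: ρ → (11,3,-13)  [lands on river]
river: ρ → (-13,23,1)
river: ρ → (1,23,-13)
river: ρ → (-13,3,11)
river: ρ → (11,19,-5)
river: ρ → (-5,21,7)
river: ρ → (7,21,-5)
river: ρ → (-5,19,11)
ρ-cycle length = 8 (tail of 1 descent step not counted)

8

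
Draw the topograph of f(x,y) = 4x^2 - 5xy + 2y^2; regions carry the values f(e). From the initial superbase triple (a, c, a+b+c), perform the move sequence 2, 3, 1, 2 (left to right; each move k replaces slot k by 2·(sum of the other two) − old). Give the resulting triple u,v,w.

start (4,2,1) = (f(1,0),f(0,1),f(1,1))
replace slot 2: 2·(4+1) − 2 = 8 → (4,8,1)
replace slot 3: 2·(4+8) − 1 = 23 → (4,8,23)
replace slot 1: 2·(8+23) − 4 = 58 → (58,8,23)
replace slot 2: 2·(58+23) − 8 = 154 → (58,154,23)

58,154,23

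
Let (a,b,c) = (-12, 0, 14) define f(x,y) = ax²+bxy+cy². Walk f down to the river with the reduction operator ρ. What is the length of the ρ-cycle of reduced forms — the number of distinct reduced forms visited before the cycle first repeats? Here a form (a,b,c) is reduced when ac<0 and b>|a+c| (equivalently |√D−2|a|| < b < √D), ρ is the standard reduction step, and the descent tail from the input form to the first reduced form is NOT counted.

D = 672, ⌊√D⌋ = 25
descent: ρ → (14,0,-12)
descent: ρ → (-12,24,2)  [lands on river]
river: ρ → (2,24,-12)
ρ-cycle length = 2 (tail of 2 descent steps not counted)

2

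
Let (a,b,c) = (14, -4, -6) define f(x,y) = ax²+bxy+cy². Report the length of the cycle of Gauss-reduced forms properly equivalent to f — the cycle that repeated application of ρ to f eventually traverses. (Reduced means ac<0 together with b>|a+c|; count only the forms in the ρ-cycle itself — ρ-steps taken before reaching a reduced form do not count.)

D = 352, ⌊√D⌋ = 18
descent: ρ → (-6,16,4)  [lands on river]
river: ρ → (4,16,-6)
river: ρ → (-6,8,12)
river: ρ → (12,16,-2)
river: ρ → (-2,16,12)
river: ρ → (12,8,-6)
ρ-cycle length = 6 (tail of 1 descent step not counted)

6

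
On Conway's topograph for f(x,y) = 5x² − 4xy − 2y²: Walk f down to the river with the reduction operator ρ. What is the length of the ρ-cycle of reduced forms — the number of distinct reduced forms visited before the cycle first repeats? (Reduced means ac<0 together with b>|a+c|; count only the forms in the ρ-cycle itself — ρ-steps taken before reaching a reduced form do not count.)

D = 56, ⌊√D⌋ = 7
descent: ρ → (-2,4,5)  [lands on river]
river: ρ → (5,6,-1)
river: ρ → (-1,6,5)
river: ρ → (5,4,-2)
ρ-cycle length = 4 (tail of 1 descent step not counted)

4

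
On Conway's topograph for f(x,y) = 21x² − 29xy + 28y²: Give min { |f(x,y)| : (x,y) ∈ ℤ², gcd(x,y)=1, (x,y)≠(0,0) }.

translate: b→13 (≡-29 mod 42), so (21,-29,28)→(21,13,20)
flip: (21,13,20)→(20,-13,21)
reduced (well bottom): (20,-13,21) with a≤c, −a<b≤a
well minimum = a = 20

20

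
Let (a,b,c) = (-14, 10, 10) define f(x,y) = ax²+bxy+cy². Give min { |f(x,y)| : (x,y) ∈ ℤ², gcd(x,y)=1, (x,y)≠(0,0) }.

river: ρ → (10,10,-14)
river: ρ → (-14,18,6)
river: ρ → (6,18,-14)
river: ρ → (-14,10,10)
closes: descent 0, river 4
min |a| on river = 6

6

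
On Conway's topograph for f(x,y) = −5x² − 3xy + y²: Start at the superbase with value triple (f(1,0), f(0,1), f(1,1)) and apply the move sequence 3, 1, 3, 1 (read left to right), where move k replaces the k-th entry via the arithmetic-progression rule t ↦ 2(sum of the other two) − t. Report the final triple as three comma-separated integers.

start (-5,1,-7) = (f(1,0),f(0,1),f(1,1))
replace slot 3: 2·((-5)+1) − (-7) = -1 → (-5,1,-1)
replace slot 1: 2·(1+(-1)) − (-5) = 5 → (5,1,-1)
replace slot 3: 2·(5+1) − (-1) = 13 → (5,1,13)
replace slot 1: 2·(1+13) − 5 = 23 → (23,1,13)

23,1,13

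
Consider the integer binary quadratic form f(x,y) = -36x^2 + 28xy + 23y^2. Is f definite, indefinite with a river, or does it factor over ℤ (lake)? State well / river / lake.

D = b²−4ac = 28² − 4·(-36)·23 = 4096
D = 64² is a perfect square ⇒ form factors over ℤ ⇒ lakes

lake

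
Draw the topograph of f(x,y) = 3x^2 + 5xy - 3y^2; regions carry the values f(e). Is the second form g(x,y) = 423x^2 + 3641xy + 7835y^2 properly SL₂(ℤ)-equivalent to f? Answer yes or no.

D₁ = 61, D₂ = 61
river cycle of f (length 6): (-3, 7, 1), (1, 7, -3), (-3, 5, 3), (3, 7, -1), (-1, 7, 3), (3, 5, -3)
river cycle of g (length 6): (3, 5, -3), (-3, 7, 1), (1, 7, -3), (-3, 5, 3), (3, 7, -1), (-1, 7, 3)
cycles coincide ⇒ equivalent

yes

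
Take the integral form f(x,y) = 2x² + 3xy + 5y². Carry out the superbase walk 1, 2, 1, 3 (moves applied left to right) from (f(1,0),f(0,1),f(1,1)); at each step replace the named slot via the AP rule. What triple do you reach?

start (2,5,10) = (f(1,0),f(0,1),f(1,1))
replace slot 1: 2·(5+10) − 2 = 28 → (28,5,10)
replace slot 2: 2·(28+10) − 5 = 71 → (28,71,10)
replace slot 1: 2·(71+10) − 28 = 134 → (134,71,10)
replace slot 3: 2·(134+71) − 10 = 400 → (134,71,400)

134,71,400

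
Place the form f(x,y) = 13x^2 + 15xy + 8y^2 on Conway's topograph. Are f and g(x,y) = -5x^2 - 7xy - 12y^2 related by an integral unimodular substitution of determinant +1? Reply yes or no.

D₁ = -191, D₂ = -191
f: translate: b→-11 (≡15 mod 26), so (13,15,8)→(13,-11,6)
f: flip: (13,-11,6)→(6,11,13)
f: translate: b→-1 (≡11 mod 12), so (6,11,13)→(6,-1,8)
f: reduced (well bottom): (6,-1,8) with a≤c, −a<b≤a
g is negative-definite; reduce −g:
−g: translate: b→-3 (≡7 mod 10), so (5,7,12)→(5,-3,10)
−g: reduced (well bottom): (5,-3,10) with a≤c, −a<b≤a
flip sign back: reduced form of g is (-5,3,-10)
reduced forms (6, -1, 8) vs (-5, 3, -10) ⇒ inequivalent

no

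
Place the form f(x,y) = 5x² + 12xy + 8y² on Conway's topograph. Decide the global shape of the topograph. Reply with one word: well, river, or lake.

D = b²−4ac = 12² − 4·5·8 = -16
D < 0 ⇒ definite ⇒ every region one sign ⇒ single well

well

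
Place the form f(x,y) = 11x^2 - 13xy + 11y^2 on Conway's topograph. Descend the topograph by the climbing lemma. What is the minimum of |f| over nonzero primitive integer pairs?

translate: b→9 (≡-13 mod 22), so (11,-13,11)→(11,9,9)
flip: (11,9,9)→(9,-9,11)
translate: b→9 (≡-9 mod 18), so (9,-9,11)→(9,9,11)
reduced (well bottom): (9,9,11) with a≤c, −a<b≤a
well minimum = a = 9

9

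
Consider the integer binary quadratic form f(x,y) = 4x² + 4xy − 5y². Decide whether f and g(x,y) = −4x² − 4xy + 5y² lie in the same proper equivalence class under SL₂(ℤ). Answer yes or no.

D₁ = 96, D₂ = 96
river cycle of f (length 4): (-5, 6, 3), (3, 6, -5), (-5, 4, 4), (4, 4, -5)
river cycle of g (length 4): (5, 4, -4), (-4, 4, 5), (5, 6, -3), (-3, 6, 5)
cycles differ ⇒ inequivalent

no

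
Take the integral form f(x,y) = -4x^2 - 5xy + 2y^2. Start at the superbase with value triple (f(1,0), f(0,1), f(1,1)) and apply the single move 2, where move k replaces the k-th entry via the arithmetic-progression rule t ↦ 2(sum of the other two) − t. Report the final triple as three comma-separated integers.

start (-4,2,-7) = (f(1,0),f(0,1),f(1,1))
replace slot 2: 2·((-4)+(-7)) − 2 = -24 → (-4,-24,-7)

-4,-24,-7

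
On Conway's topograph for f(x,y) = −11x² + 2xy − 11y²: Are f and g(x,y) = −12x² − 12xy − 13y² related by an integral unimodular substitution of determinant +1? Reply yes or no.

D₁ = -480, D₂ = -480
f is negative-definite; reduce −f:
−f: flip: (11,-2,11)→(11,2,11)
−f: reduced (well bottom): (11,2,11) with a≤c, −a<b≤a
flip sign back: reduced form of f is (-11,-2,-11)
g is negative-definite; reduce −g:
−g: reduced (well bottom): (12,12,13) with a≤c, −a<b≤a
flip sign back: reduced form of g is (-12,-12,-13)
reduced forms (-11, -2, -11) vs (-12, -12, -13) ⇒ inequivalent

no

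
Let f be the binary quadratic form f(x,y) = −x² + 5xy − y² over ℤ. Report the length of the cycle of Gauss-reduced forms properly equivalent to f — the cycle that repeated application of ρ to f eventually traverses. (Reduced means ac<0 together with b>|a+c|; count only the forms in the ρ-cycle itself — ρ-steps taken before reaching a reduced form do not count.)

D = 21, ⌊√D⌋ = 4
descent: ρ → (-1,3,3)  [lands on river]
river: ρ → (3,3,-1)
ρ-cycle length = 2 (tail of 1 descent step not counted)

2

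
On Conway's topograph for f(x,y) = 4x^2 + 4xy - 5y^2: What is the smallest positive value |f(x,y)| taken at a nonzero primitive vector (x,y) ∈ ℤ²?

river: ρ → (-5,6,3)
river: ρ → (3,6,-5)
river: ρ → (-5,4,4)
river: ρ → (4,4,-5)
closes: descent 0, river 4
min |a| on river = 3

3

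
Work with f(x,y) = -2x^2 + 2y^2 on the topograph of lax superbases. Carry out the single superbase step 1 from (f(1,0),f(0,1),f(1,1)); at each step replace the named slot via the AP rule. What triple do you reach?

start (-2,2,0) = (f(1,0),f(0,1),f(1,1))
replace slot 1: 2·(2+0) − (-2) = 6 → (6,2,0)

6,2,0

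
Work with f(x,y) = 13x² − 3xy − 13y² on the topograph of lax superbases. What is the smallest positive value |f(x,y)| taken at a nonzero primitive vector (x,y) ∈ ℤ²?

descent: ρ → (-13,3,13)  [lands on river]
river: ρ → (13,23,-3)
river: ρ → (-3,25,5)
river: ρ → (5,25,-3)
river: ρ → (-3,23,13)
river: ρ → (13,3,-13)
river: ρ → (-13,23,3)
river: ρ → (3,25,-5)
river: ρ → (-5,25,3)
river: ρ → (3,23,-13)
closes: descent 1, river 10
min |a| on river = 3

3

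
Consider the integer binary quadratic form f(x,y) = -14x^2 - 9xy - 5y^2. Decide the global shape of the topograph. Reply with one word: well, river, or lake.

D = b²−4ac = (-9)² − 4·(-14)·(-5) = -199
D < 0 ⇒ definite ⇒ every region one sign ⇒ single well

well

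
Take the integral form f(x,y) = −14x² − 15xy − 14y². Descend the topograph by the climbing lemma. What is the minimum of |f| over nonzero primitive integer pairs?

translate: b→-13 (≡15 mod 28), so (14,15,14)→(14,-13,13)
flip: (14,-13,13)→(13,13,14)
reduced (well bottom): (13,13,14) with a≤c, −a<b≤a
well minimum |f| = |-13| = 13 (negative-definite)

13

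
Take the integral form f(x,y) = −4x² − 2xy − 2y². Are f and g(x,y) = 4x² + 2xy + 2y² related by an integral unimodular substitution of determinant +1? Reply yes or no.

D₁ = -28, D₂ = -28
f is negative-definite; reduce −f:
−f: flip: (4,2,2)→(2,-2,4)
−f: translate: b→2 (≡-2 mod 4), so (2,-2,4)→(2,2,4)
−f: reduced (well bottom): (2,2,4) with a≤c, −a<b≤a
flip sign back: reduced form of f is (-2,-2,-4)
g: flip: (4,2,2)→(2,-2,4)
g: translate: b→2 (≡-2 mod 4), so (2,-2,4)→(2,2,4)
g: reduced (well bottom): (2,2,4) with a≤c, −a<b≤a
reduced forms (-2, -2, -4) vs (2, 2, 4) ⇒ inequivalent

no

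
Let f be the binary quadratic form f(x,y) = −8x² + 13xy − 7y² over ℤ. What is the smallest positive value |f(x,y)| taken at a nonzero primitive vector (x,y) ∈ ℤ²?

translate: b→3 (≡-13 mod 16), so (8,-13,7)→(8,3,2)
flip: (8,3,2)→(2,-3,8)
translate: b→1 (≡-3 mod 4), so (2,-3,8)→(2,1,7)
reduced (well bottom): (2,1,7) with a≤c, −a<b≤a
well minimum |f| = |-2| = 2 (negative-definite)

2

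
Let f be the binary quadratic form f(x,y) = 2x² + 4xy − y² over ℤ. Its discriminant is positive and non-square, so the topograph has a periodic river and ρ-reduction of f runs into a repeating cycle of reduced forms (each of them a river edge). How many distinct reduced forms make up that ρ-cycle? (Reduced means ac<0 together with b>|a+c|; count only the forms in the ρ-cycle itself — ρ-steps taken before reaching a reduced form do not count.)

D = 24, ⌊√D⌋ = 4
river: ρ → (-1,4,2)
river: ρ → (2,4,-1)
ρ-cycle length = 2 (tail of 0 descent steps not counted)

2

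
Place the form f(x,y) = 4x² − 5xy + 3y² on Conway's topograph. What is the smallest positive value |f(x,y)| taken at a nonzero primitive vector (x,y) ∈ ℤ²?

translate: b→3 (≡-5 mod 8), so (4,-5,3)→(4,3,2)
flip: (4,3,2)→(2,-3,4)
translate: b→1 (≡-3 mod 4), so (2,-3,4)→(2,1,3)
reduced (well bottom): (2,1,3) with a≤c, −a<b≤a
well minimum = a = 2

2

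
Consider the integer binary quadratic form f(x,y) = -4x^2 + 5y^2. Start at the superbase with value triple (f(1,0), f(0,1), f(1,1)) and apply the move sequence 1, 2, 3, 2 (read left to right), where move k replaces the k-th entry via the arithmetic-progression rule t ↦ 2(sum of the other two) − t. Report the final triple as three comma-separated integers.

start (-4,5,1) = (f(1,0),f(0,1),f(1,1))
replace slot 1: 2·(5+1) − (-4) = 16 → (16,5,1)
replace slot 2: 2·(16+1) − 5 = 29 → (16,29,1)
replace slot 3: 2·(16+29) − 1 = 89 → (16,29,89)
replace slot 2: 2·(16+89) − 29 = 181 → (16,181,89)

16,181,89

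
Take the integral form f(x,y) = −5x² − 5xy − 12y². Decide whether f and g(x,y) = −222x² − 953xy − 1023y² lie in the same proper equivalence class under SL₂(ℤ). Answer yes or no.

D₁ = -215, D₂ = -215
f is negative-definite; reduce −f:
−f: reduced (well bottom): (5,5,12) with a≤c, −a<b≤a
flip sign back: reduced form of f is (-5,-5,-12)
g is negative-definite; reduce −g:
−g: translate: b→65 (≡953 mod 444), so (222,953,1023)→(222,65,5)
−g: flip: (222,65,5)→(5,-65,222)
−g: translate: b→5 (≡-65 mod 10), so (5,-65,222)→(5,5,12)
−g: reduced (well bottom): (5,5,12) with a≤c, −a<b≤a
flip sign back: reduced form of g is (-5,-5,-12)
reduced forms (-5, -5, -12) vs (-5, -5, -12) ⇒ equivalent

yes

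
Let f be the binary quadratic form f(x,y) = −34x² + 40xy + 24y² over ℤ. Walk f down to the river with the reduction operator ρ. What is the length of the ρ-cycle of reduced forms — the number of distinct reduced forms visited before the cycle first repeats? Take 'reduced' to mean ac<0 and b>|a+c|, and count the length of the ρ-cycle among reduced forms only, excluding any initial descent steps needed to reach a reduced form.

D = 4864, ⌊√D⌋ = 69
river: ρ → (24,56,-18)
river: ρ → (-18,52,30)
river: ρ → (30,68,-2)
river: ρ → (-2,68,30)
river: ρ → (30,52,-18)
river: ρ → (-18,56,24)
river: ρ → (24,40,-34)
river: ρ → (-34,28,30)
river: ρ → (30,32,-32)
river: ρ → (-32,32,30)
river: ρ → (30,28,-34)
river: ρ → (-34,40,24)
ρ-cycle length = 12 (tail of 0 descent steps not counted)

12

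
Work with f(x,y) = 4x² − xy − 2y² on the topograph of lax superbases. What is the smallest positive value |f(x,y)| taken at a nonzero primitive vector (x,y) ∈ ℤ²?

descent: ρ → (-2,5,1)  [lands on river]
river: ρ → (1,5,-2)
river: ρ → (-2,3,3)
river: ρ → (3,3,-2)
closes: descent 1, river 4
min |a| on river = 1

1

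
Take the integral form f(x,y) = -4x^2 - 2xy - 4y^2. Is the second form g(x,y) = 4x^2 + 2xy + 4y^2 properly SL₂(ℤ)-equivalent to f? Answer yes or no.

D₁ = -60, D₂ = -60
f is negative-definite; reduce −f:
−f: reduced (well bottom): (4,2,4) with a≤c, −a<b≤a
flip sign back: reduced form of f is (-4,-2,-4)
g: reduced (well bottom): (4,2,4) with a≤c, −a<b≤a
reduced forms (-4, -2, -4) vs (4, 2, 4) ⇒ inequivalent

no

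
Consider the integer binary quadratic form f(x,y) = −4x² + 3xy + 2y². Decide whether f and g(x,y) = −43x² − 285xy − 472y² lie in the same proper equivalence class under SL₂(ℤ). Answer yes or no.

D₁ = 41, D₂ = 41
river cycle of f (length 10): (2, 5, -2), (-2, 3, 4), (4, 5, -1), (-1, 5, 4), (4, 3, -2), (-2, 5, 2), (2, 3, -4), (-4, 5, 1), (1, 5, -4), (-4, 3, 2)
river cycle of g (length 10): (-4, 3, 2), (2, 5, -2), (-2, 3, 4), (4, 5, -1), (-1, 5, 4), (4, 3, -2), (-2, 5, 2), (2, 3, -4), (-4, 5, 1), (1, 5, -4)
cycles coincide ⇒ equivalent

yes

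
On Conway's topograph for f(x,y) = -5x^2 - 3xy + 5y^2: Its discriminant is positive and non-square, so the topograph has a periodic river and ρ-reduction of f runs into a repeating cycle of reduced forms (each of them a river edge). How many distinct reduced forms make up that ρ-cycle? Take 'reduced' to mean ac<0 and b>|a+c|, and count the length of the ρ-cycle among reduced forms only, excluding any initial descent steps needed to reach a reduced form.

D = 109, ⌊√D⌋ = 10
descent: ρ → (5,3,-5)  [lands on river]
river: ρ → (-5,7,3)
river: ρ → (3,5,-7)
river: ρ → (-7,9,1)
river: ρ → (1,9,-7)
river: ρ → (-7,5,3)
river: ρ → (3,7,-5)
river: ρ → (-5,3,5)
river: ρ → (5,7,-3)
river: ρ → (-3,5,7)
river: ρ → (7,9,-1)
river: ρ → (-1,9,7)
river: ρ → (7,5,-3)
river: ρ → (-3,7,5)
ρ-cycle length = 14 (tail of 1 descent step not counted)

14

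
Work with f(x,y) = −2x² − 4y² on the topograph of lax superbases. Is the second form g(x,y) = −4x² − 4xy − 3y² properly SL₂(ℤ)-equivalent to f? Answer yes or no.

D₁ = -32, D₂ = -32
f is negative-definite; reduce −f:
−f: reduced (well bottom): (2,0,4) with a≤c, −a<b≤a
flip sign back: reduced form of f is (-2,0,-4)
g is negative-definite; reduce −g:
−g: flip: (4,4,3)→(3,-4,4)
−g: translate: b→2 (≡-4 mod 6), so (3,-4,4)→(3,2,3)
−g: reduced (well bottom): (3,2,3) with a≤c, −a<b≤a
flip sign back: reduced form of g is (-3,-2,-3)
reduced forms (-2, 0, -4) vs (-3, -2, -3) ⇒ inequivalent

no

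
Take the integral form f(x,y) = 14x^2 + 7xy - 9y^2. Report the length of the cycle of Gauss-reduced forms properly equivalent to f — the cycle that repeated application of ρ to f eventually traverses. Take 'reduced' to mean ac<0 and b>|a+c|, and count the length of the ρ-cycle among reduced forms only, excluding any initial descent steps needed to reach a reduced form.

D = 553, ⌊√D⌋ = 23
river: ρ → (-9,11,12)
river: ρ → (12,13,-8)
river: ρ → (-8,19,6)
river: ρ → (6,17,-11)
river: ρ → (-11,5,12)
river: ρ → (12,19,-4)
river: ρ → (-4,21,7)
river: ρ → (7,21,-4)
river: ρ → (-4,19,12)
river: ρ → (12,5,-11)
river: ρ → (-11,17,6)
river: ρ → (6,19,-8)
river: ρ → (-8,13,12)
river: ρ → (12,11,-9)
river: ρ → (-9,7,14)
river: ρ → (14,21,-2)
river: ρ → (-2,23,3)
river: ρ → (3,19,-16)
river: ρ → (-16,13,6)
river: ρ → (6,23,-1)
river: ρ → (-1,23,6)
river: ρ → (6,13,-16)
river: ρ → (-16,19,3)
river: ρ → (3,23,-2)
river: ρ → (-2,21,14)
river: ρ → (14,7,-9)
ρ-cycle length = 26 (tail of 0 descent steps not counted)

26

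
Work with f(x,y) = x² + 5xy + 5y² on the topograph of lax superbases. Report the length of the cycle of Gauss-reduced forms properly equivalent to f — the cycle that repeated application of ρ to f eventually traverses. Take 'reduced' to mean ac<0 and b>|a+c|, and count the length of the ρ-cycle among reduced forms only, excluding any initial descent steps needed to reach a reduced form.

D = 5, ⌊√D⌋ = 2
descent: ρ → (5,5,1)
descent: ρ → (1,1,-1)  [lands on river]
river: ρ → (-1,1,1)
ρ-cycle length = 2 (tail of 2 descent steps not counted)

2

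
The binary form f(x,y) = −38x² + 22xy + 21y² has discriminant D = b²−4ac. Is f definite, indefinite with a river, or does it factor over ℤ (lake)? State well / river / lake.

D = b²−4ac = 22² − 4·(-38)·21 = 3676
D > 0 non-square ⇒ indefinite ⇒ periodic river

river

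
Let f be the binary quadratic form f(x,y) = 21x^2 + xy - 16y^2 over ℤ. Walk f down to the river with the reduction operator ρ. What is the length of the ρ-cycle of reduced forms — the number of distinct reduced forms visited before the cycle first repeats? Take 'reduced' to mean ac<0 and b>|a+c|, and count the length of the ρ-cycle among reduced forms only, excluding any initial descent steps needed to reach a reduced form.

D = 1345, ⌊√D⌋ = 36
descent: ρ → (-16,31,6)  [lands on river]
river: ρ → (6,29,-21)
river: ρ → (-21,13,14)
river: ρ → (14,15,-20)
river: ρ → (-20,25,9)
river: ρ → (9,29,-14)
river: ρ → (-14,27,11)
river: ρ → (11,17,-24)
river: ρ → (-24,31,4)
river: ρ → (4,33,-16)
ρ-cycle length = 10 (tail of 1 descent step not counted)

10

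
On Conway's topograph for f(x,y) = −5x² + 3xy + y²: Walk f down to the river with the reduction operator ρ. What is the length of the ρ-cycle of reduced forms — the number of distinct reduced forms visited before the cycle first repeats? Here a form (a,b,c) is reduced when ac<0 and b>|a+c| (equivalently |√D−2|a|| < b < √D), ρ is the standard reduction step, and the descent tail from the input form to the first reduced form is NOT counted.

D = 29, ⌊√D⌋ = 5
descent: ρ → (1,5,-1)  [lands on river]
river: ρ → (-1,5,1)
ρ-cycle length = 2 (tail of 1 descent step not counted)

2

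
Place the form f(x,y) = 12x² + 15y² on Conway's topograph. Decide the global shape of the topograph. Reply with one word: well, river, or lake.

D = b²−4ac = 0² − 4·12·15 = -720
D < 0 ⇒ definite ⇒ every region one sign ⇒ single well

well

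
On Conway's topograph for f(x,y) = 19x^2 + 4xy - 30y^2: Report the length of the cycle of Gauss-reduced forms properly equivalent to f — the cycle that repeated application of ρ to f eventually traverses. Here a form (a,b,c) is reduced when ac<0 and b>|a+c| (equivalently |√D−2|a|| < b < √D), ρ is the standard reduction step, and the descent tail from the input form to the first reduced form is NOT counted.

D = 2296, ⌊√D⌋ = 47
descent: ρ → (-30,-4,19)
descent: ρ → (19,42,-7)  [lands on river]
river: ρ → (-7,42,19)
river: ρ → (19,34,-15)
river: ρ → (-15,26,27)
river: ρ → (27,28,-14)
river: ρ → (-14,28,27)
river: ρ → (27,26,-15)
river: ρ → (-15,34,19)
ρ-cycle length = 8 (tail of 2 descent steps not counted)

8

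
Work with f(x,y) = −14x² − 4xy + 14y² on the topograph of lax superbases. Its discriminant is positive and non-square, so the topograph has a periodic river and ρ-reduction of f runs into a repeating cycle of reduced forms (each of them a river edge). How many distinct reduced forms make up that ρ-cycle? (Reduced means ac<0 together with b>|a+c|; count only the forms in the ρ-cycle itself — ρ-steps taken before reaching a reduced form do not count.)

D = 800, ⌊√D⌋ = 28
descent: ρ → (14,4,-14)  [lands on river]
river: ρ → (-14,24,4)
river: ρ → (4,24,-14)
river: ρ → (-14,4,14)
river: ρ → (14,24,-4)
river: ρ → (-4,24,14)
ρ-cycle length = 6 (tail of 1 descent step not counted)

6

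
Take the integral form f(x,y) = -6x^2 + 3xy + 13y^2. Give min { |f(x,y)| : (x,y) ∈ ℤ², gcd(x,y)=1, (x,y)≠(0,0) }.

descent: ρ → (13,-3,-6)
descent: ρ → (-6,15,4)  [lands on river]
river: ρ → (4,17,-2)
river: ρ → (-2,15,12)
river: ρ → (12,9,-5)
river: ρ → (-5,11,10)
river: ρ → (10,9,-6)
closes: descent 2, river 6
min |a| on river = 2

2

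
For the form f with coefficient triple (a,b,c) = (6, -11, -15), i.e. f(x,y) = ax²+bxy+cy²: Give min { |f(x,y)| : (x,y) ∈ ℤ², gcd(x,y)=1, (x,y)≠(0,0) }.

descent: ρ → (-15,11,6)  [lands on river]
river: ρ → (6,13,-13)
river: ρ → (-13,13,6)
river: ρ → (6,11,-15)
river: ρ → (-15,19,2)
river: ρ → (2,21,-5)
river: ρ → (-5,19,6)
river: ρ → (6,17,-8)
river: ρ → (-8,15,8)
river: ρ → (8,17,-6)
river: ρ → (-6,19,5)
river: ρ → (5,21,-2)
river: ρ → (-2,19,15)
river: ρ → (15,11,-6)
river: ρ → (-6,13,13)
river: ρ → (13,13,-6)
river: ρ → (-6,11,15)
river: ρ → (15,19,-2)
river: ρ → (-2,21,5)
river: ρ → (5,19,-6)
river: ρ → (-6,17,8)
river: ρ → (8,15,-8)
river: ρ → (-8,17,6)
river: ρ → (6,19,-5)
river: ρ → (-5,21,2)
river: ρ → (2,19,-15)
closes: descent 1, river 26
min |a| on river = 2

2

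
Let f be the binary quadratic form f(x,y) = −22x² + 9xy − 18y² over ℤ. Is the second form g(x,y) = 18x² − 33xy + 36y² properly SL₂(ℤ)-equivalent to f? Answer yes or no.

D₁ = -1503, D₂ = -1503
f is negative-definite; reduce −f:
−f: flip: (22,-9,18)→(18,9,22)
−f: reduced (well bottom): (18,9,22) with a≤c, −a<b≤a
flip sign back: reduced form of f is (-18,-9,-22)
g: translate: b→3 (≡-33 mod 36), so (18,-33,36)→(18,3,21)
g: reduced (well bottom): (18,3,21) with a≤c, −a<b≤a
reduced forms (-18, -9, -22) vs (18, 3, 21) ⇒ inequivalent

no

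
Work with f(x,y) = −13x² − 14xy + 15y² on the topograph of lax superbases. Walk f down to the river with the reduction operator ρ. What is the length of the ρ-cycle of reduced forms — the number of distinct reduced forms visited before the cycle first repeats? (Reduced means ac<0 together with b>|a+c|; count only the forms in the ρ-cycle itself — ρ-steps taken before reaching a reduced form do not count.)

D = 976, ⌊√D⌋ = 31
descent: ρ → (15,14,-13)  [lands on river]
river: ρ → (-13,12,16)
river: ρ → (16,20,-9)
river: ρ → (-9,16,20)
river: ρ → (20,24,-5)
river: ρ → (-5,26,15)
river: ρ → (15,4,-16)
river: ρ → (-16,28,3)
river: ρ → (3,26,-25)
river: ρ → (-25,24,4)
river: ρ → (4,24,-25)
river: ρ → (-25,26,3)
river: ρ → (3,28,-16)
river: ρ → (-16,4,15)
river: ρ → (15,26,-5)
river: ρ → (-5,24,20)
river: ρ → (20,16,-9)
river: ρ → (-9,20,16)
river: ρ → (16,12,-13)
river: ρ → (-13,14,15)
river: ρ → (15,16,-12)
river: ρ → (-12,8,19)
river: ρ → (19,30,-1)
river: ρ → (-1,30,19)
river: ρ → (19,8,-12)
river: ρ → (-12,16,15)
ρ-cycle length = 26 (tail of 1 descent step not counted)

26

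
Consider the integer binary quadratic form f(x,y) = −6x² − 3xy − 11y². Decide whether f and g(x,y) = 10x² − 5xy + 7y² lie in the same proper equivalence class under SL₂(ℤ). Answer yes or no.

D₁ = -255, D₂ = -255
f is negative-definite; reduce −f:
−f: reduced (well bottom): (6,3,11) with a≤c, −a<b≤a
flip sign back: reduced form of f is (-6,-3,-11)
g: flip: (10,-5,7)→(7,5,10)
g: reduced (well bottom): (7,5,10) with a≤c, −a<b≤a
reduced forms (-6, -3, -11) vs (7, 5, 10) ⇒ inequivalent

no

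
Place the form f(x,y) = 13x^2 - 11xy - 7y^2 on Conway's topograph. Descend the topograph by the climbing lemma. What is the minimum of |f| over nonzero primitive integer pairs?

descent: ρ → (-7,11,13)  [lands on river]
river: ρ → (13,15,-5)
river: ρ → (-5,15,13)
river: ρ → (13,11,-7)
river: ρ → (-7,17,7)
river: ρ → (7,11,-13)
river: ρ → (-13,15,5)
river: ρ → (5,15,-13)
river: ρ → (-13,11,7)
river: ρ → (7,17,-7)
closes: descent 1, river 10
min |a| on river = 5

5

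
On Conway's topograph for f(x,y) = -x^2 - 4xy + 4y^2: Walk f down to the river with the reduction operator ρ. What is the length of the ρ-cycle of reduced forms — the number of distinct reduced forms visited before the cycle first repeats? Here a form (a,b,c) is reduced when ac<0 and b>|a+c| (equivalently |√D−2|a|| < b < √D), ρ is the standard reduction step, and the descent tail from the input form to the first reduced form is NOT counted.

D = 32, ⌊√D⌋ = 5
descent: ρ → (4,4,-1)  [lands on river]
river: ρ → (-1,4,4)
ρ-cycle length = 2 (tail of 1 descent step not counted)

2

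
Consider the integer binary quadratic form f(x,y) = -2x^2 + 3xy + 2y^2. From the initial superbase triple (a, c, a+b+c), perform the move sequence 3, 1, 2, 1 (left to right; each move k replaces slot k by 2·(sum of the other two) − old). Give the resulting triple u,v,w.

start (-2,2,3) = (f(1,0),f(0,1),f(1,1))
replace slot 3: 2·((-2)+2) − 3 = -3 → (-2,2,-3)
replace slot 1: 2·(2+(-3)) − (-2) = 0 → (0,2,-3)
replace slot 2: 2·(0+(-3)) − 2 = -8 → (0,-8,-3)
replace slot 1: 2·((-8)+(-3)) − 0 = -22 → (-22,-8,-3)

-22,-8,-3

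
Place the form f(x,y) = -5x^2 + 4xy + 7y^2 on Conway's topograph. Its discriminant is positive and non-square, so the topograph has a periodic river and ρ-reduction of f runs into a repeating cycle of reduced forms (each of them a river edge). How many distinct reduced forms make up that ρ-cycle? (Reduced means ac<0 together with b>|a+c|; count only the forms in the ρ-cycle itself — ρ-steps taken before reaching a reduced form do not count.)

D = 156, ⌊√D⌋ = 12
river: ρ → (7,10,-2)
river: ρ → (-2,10,7)
river: ρ → (7,4,-5)
river: ρ → (-5,6,6)
river: ρ → (6,6,-5)
river: ρ → (-5,4,7)
ρ-cycle length = 6 (tail of 0 descent steps not counted)

6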